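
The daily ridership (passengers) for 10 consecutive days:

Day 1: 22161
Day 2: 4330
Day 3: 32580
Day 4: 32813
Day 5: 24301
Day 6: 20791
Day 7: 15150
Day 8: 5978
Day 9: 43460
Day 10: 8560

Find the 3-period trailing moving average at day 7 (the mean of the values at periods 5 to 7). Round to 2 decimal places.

Sum of periods 5–7: 24301 + 20791 + 15150 = 60242
Divide by 3: 60242 / 3 = 20080.67

20080.67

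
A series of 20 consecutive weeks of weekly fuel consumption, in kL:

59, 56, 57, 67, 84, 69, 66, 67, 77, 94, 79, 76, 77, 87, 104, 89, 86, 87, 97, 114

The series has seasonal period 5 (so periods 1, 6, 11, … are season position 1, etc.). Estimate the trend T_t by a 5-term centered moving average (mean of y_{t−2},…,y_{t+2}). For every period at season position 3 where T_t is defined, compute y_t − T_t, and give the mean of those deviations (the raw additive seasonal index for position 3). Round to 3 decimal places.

Season position 3 occurs at t = 3, 8, 13, 18 (where T_t is defined).
t=3: T_3 = 64.60000; y_3 − T_3 = 57 − 64.60000 = -7.60000
t=8: T_8 = 74.60000; y_8 − T_8 = 67 − 74.60000 = -7.60000
t=13: T_13 = 84.60000; y_13 − T_13 = 77 − 84.60000 = -7.60000
t=18: T_18 = 94.60000; y_18 − T_18 = 87 − 94.60000 = -7.60000
Mean deviation: (-7.60000 + -7.60000 + -7.60000 + -7.60000) / 4 = -7.600

-7.600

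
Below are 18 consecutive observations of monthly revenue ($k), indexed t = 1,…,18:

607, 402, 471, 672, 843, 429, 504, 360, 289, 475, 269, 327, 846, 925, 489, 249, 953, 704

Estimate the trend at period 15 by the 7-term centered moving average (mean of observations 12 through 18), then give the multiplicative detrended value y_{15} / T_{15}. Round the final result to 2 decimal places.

0.76

Trend T_15 = (327 + 846 + 925 + 489 + 249 + 953 + 704) / 7 = 4493/7 = 641.8571
Ratio to trend: 489 / 641.8571 = 0.76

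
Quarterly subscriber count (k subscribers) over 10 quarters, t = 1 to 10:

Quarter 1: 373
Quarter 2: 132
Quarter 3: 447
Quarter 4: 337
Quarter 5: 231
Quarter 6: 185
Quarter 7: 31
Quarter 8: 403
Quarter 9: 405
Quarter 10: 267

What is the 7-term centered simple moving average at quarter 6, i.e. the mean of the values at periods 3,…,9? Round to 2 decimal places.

291.29

Sum of periods 3–9: 447 + 337 + 231 + 185 + 31 + 403 + 405 = 2039
Divide by 7: 2039 / 7 = 291.29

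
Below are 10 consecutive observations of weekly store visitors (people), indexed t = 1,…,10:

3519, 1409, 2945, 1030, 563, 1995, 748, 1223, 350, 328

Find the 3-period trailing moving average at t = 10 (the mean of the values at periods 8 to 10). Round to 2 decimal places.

Sum of periods 8–10: 1223 + 350 + 328 = 1901
Divide by 3: 1901 / 3 = 633.67

633.67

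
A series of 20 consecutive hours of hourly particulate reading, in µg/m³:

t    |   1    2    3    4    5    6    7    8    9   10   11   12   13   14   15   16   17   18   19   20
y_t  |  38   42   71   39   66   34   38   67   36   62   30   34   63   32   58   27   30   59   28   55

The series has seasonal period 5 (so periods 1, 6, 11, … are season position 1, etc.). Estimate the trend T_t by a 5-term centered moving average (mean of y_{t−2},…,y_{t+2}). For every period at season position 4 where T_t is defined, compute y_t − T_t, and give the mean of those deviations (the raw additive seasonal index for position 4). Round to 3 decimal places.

-10.933

Season position 4 occurs at t = 4, 9, 14 (where T_t is defined).
t=4: T_4 = 50.40000; y_4 − T_4 = 39 − 50.40000 = -11.40000
t=9: T_9 = 46.60000; y_9 − T_9 = 36 − 46.60000 = -10.60000
t=14: T_14 = 42.80000; y_14 − T_14 = 32 − 42.80000 = -10.80000
Mean deviation: (-11.40000 + -10.60000 + -10.80000) / 3 = -10.933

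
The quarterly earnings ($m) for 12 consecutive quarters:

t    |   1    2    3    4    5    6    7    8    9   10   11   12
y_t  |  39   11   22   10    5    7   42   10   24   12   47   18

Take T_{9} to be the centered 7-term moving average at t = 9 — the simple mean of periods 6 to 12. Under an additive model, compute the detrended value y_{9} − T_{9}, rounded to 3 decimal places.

Trend T_9 = (7 + 42 + 10 + 24 + 12 + 47 + 18) / 7 = 160/7 = 22.85714
Detrended value: 24 − 22.85714 = 1.143

1.143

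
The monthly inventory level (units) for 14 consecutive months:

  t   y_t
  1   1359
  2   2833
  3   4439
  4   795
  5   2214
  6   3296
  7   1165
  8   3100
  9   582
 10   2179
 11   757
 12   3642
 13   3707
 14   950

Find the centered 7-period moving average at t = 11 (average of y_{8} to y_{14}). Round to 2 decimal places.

2131.00

Sum of periods 8–14: 3100 + 582 + 2179 + 757 + 3642 + 3707 + 950 = 14917
Divide by 7: 14917 / 7 = 2131.00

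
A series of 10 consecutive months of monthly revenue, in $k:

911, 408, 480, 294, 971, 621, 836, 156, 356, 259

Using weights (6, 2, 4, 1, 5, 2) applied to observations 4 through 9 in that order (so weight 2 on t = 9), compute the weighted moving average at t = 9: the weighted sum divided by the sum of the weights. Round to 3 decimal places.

425.900

Weighted sum: 6·294 + 2·971 + 4·621 + 1·836 + 5·156 + 2·356 = 1764 + 1942 + 2484 + 836 + 780 + 712 = 8518
Weight total: 6 + 2 + 4 + 1 + 5 + 2 = 20
WMA = 8518 / 20 = 425.900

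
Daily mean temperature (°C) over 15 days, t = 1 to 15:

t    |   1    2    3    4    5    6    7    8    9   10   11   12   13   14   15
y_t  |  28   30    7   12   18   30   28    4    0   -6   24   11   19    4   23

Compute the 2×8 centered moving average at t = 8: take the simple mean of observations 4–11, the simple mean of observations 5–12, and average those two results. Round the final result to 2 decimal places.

13.69

Sum over 4–11: 12 + 18 + 30 + 28 + 4 + 0 + (-6) + 24 = 110
Sum over 5–12: 18 + 30 + 28 + 4 + 0 + (-6) + 24 + 11 = 109
CMA at t=8 = (110 + 109) / (2·8) = 219 / 16 = 13.69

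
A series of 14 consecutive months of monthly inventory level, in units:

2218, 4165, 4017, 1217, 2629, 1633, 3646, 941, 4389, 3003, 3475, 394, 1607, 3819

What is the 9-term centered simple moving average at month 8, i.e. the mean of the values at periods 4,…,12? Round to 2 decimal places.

Sum of periods 4–12: 1217 + 2629 + 1633 + 3646 + 941 + 4389 + 3003 + 3475 + 394 = 21327
Divide by 9: 21327 / 9 = 2369.67

2369.67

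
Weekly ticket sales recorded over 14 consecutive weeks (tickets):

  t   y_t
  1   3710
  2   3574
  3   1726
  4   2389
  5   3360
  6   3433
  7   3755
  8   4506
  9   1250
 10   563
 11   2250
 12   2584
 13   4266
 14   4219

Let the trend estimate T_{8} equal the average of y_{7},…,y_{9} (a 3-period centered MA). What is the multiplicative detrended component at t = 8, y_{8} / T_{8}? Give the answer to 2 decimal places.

1.42

Trend T_8 = (3755 + 4506 + 1250) / 3 = 9511/3 = 3170.3333
Ratio to trend: 4506 / 3170.3333 = 1.42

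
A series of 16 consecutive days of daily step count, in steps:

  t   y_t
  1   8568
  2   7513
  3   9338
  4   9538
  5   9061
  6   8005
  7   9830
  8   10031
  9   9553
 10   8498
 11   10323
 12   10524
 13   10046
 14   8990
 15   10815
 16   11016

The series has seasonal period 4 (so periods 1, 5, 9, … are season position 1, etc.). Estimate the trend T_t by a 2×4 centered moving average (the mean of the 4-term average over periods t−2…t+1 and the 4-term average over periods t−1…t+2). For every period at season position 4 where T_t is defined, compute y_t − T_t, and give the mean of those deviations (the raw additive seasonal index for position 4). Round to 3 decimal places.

Season position 4 occurs at t = 4, 8, 12 (where T_t is defined).
t=4: T_4 = 8924.00000; y_4 − T_4 = 9538 − 8924.00000 = 614.00000
t=8: T_8 = 9416.37500; y_8 − T_8 = 10031 − 9416.37500 = 614.62500
t=12: T_12 = 9909.25000; y_12 − T_12 = 10524 − 9909.25000 = 614.75000
Mean deviation: (614.00000 + 614.62500 + 614.75000) / 3 = 614.458

614.458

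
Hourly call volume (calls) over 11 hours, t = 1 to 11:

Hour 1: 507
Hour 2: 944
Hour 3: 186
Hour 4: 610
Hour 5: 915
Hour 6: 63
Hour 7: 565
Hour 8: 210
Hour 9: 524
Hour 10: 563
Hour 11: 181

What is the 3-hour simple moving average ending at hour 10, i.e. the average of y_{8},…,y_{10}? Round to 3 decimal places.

Sum of periods 8–10: 210 + 524 + 563 = 1297
Divide by 3: 1297 / 3 = 432.333

432.333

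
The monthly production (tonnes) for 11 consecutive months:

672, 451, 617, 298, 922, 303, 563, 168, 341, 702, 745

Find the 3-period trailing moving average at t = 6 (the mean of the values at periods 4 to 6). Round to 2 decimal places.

Sum of periods 4–6: 298 + 922 + 303 = 1523
Divide by 3: 1523 / 3 = 507.67

507.67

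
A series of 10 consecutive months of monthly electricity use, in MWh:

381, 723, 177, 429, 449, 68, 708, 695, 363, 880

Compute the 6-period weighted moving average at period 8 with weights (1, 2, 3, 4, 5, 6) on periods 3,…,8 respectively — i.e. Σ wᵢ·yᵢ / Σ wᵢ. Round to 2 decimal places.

493.52

Weighted sum: 1·177 + 2·429 + 3·449 + 4·68 + 5·708 + 6·695 = 177 + 858 + 1347 + 272 + 3540 + 4170 = 10364
Weight total: 1 + 2 + 3 + 4 + 5 + 6 = 21
WMA = 10364 / 21 = 493.52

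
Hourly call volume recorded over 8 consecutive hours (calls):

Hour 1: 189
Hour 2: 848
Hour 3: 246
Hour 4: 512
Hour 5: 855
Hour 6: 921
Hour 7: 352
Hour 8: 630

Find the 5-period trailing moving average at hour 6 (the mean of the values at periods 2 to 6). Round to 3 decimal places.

676.400

Sum of periods 2–6: 848 + 246 + 512 + 855 + 921 = 3382
Divide by 5: 3382 / 5 = 676.400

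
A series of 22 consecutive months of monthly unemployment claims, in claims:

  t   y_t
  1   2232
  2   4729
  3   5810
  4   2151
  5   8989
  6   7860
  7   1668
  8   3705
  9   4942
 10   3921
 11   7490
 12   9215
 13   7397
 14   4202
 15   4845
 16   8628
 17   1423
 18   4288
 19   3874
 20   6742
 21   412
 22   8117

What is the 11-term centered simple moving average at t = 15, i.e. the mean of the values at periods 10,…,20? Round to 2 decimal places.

5638.64

Sum of periods 10–20: 3921 + 7490 + 9215 + 7397 + 4202 + 4845 + 8628 + 1423 + 4288 + 3874 + 6742 = 62025
Divide by 11: 62025 / 11 = 5638.64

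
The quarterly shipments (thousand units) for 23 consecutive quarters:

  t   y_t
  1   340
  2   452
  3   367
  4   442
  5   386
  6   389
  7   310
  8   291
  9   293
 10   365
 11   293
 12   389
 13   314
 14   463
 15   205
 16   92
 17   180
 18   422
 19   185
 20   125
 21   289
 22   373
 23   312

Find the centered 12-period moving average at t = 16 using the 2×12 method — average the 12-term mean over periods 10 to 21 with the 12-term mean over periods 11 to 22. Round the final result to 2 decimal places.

Sum over 10–21: 365 + 293 + 389 + 314 + 463 + 205 + 92 + 180 + 422 + 185 + 125 + 289 = 3322
Sum over 11–22: 293 + 389 + 314 + 463 + 205 + 92 + 180 + 422 + 185 + 125 + 289 + 373 = 3330
CMA at t=16 = (3322 + 3330) / (2·12) = 6652 / 24 = 277.17

277.17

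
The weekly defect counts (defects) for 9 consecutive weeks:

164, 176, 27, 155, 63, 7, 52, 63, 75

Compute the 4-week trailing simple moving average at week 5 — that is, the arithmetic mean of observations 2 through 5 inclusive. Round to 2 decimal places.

Sum of periods 2–5: 176 + 27 + 155 + 63 = 421
Divide by 4: 421 / 4 = 105.25

105.25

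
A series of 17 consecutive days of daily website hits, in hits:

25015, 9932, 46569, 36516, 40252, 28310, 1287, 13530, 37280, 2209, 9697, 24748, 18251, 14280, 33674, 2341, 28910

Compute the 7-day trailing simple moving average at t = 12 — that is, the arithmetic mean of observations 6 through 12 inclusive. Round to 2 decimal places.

Sum of periods 6–12: 28310 + 1287 + 13530 + 37280 + 2209 + 9697 + 24748 = 117061
Divide by 7: 117061 / 7 = 16723.00

16723.00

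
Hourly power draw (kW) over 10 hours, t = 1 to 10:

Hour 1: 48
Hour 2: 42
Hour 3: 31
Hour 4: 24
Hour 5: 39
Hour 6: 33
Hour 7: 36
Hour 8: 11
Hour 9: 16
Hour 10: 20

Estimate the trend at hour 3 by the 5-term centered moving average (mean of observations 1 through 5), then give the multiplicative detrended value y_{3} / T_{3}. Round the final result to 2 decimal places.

Trend T_3 = (48 + 42 + 31 + 24 + 39) / 5 = 184/5 = 36.8000
Ratio to trend: 31 / 36.8000 = 0.84

0.84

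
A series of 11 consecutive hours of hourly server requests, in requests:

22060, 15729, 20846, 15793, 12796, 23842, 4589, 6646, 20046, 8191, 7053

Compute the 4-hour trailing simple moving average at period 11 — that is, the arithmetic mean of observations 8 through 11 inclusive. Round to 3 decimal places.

Sum of periods 8–11: 6646 + 20046 + 8191 + 7053 = 41936
Divide by 4: 41936 / 4 = 10484.000

10484.000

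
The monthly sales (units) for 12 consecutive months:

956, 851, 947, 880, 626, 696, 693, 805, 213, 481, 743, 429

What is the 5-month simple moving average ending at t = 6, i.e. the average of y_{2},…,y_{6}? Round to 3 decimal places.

800.000

Sum of periods 2–6: 851 + 947 + 880 + 626 + 696 = 4000
Divide by 5: 4000 / 5 = 800.000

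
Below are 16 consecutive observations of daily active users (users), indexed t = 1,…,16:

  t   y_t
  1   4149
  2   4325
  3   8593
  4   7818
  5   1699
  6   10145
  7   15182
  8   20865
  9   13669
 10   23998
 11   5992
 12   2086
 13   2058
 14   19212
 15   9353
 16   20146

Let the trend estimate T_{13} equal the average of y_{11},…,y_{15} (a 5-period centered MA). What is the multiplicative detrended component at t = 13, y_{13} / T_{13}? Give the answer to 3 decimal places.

0.266

Trend T_13 = (5992 + 2086 + 2058 + 19212 + 9353) / 5 = 38701/5 = 7740.20000
Ratio to trend: 2058 / 7740.20000 = 0.266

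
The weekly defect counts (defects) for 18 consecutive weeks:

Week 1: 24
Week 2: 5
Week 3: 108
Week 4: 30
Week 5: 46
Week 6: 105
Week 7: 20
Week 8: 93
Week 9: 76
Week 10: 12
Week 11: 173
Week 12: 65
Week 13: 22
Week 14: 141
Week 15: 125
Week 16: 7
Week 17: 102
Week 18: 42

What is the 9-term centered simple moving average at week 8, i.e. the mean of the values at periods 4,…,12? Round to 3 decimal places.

68.889

Sum of periods 4–12: 30 + 46 + 105 + 20 + 93 + 76 + 12 + 173 + 65 = 620
Divide by 9: 620 / 9 = 68.889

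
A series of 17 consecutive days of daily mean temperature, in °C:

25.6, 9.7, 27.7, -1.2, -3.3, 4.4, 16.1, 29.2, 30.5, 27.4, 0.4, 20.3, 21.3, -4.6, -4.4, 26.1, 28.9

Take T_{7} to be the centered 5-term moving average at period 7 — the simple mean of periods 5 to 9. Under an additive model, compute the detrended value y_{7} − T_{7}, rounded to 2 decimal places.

Trend T_7 = ((-3.3) + 4.4 + 16.1 + 29.2 + 30.5) / 5 = 76.9/5 = 15.3800
Detrended value: 16.1 − 15.3800 = 0.72

0.72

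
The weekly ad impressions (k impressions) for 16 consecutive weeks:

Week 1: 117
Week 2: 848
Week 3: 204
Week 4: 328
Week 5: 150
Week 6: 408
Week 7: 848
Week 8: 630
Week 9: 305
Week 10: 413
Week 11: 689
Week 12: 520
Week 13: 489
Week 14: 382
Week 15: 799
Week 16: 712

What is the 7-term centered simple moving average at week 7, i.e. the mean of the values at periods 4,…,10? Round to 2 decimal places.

440.29

Sum of periods 4–10: 328 + 150 + 408 + 848 + 630 + 305 + 413 = 3082
Divide by 7: 3082 / 7 = 440.29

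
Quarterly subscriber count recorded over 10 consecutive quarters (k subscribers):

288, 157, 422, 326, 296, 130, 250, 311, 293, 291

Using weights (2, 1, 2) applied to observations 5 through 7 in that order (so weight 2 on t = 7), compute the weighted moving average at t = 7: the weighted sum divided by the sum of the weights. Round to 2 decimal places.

244.40

Weighted sum: 2·296 + 1·130 + 2·250 = 592 + 130 + 500 = 1222
Weight total: 2 + 1 + 2 = 5
WMA = 1222 / 5 = 244.40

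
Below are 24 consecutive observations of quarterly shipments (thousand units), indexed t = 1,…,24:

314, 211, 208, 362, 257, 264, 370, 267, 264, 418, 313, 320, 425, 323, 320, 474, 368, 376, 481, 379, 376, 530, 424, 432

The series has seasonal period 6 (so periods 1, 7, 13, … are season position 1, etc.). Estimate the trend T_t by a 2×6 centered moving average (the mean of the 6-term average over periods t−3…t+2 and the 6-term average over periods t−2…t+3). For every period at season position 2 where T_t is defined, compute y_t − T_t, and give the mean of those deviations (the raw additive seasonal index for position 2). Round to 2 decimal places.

Season position 2 occurs at t = 8, 14, 20 (where T_t is defined).
t=8: T_8 = 311.3333; y_8 − T_8 = 267 − 311.3333 = -44.3333
t=14: T_14 = 367.0833; y_14 − T_14 = 323 − 367.0833 = -44.0833
t=20: T_20 = 423.0000; y_20 − T_20 = 379 − 423.0000 = -44.0000
Mean deviation: (-44.3333 + -44.0833 + -44.0000) / 3 = -44.14

-44.14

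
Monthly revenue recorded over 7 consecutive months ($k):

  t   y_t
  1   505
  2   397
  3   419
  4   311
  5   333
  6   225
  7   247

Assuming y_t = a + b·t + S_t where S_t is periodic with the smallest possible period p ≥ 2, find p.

2

First differences y_{t+1} − y_t: -108, 22, -108, 22, -108, 22, …
The difference pattern repeats every 2 terms and not for any smaller step, so p = 2.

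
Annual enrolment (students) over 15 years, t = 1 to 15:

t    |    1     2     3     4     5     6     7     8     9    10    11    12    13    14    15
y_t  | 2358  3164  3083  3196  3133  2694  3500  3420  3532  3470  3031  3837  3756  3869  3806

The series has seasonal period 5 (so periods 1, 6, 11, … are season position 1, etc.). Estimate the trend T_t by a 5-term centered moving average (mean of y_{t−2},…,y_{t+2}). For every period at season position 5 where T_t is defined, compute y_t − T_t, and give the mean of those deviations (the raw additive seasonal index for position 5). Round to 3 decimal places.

Season position 5 occurs at t = 5, 10 (where T_t is defined).
t=5: T_5 = 3121.20000; y_5 − T_5 = 3133 − 3121.20000 = 11.80000
t=10: T_10 = 3458.00000; y_10 − T_10 = 3470 − 3458.00000 = 12.00000
Mean deviation: (11.80000 + 12.00000) / 2 = 11.900

11.900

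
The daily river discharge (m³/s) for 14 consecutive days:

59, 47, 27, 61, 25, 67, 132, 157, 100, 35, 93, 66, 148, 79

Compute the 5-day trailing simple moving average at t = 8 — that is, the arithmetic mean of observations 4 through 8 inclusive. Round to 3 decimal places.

88.400

Sum of periods 4–8: 61 + 25 + 67 + 132 + 157 = 442
Divide by 5: 442 / 5 = 88.400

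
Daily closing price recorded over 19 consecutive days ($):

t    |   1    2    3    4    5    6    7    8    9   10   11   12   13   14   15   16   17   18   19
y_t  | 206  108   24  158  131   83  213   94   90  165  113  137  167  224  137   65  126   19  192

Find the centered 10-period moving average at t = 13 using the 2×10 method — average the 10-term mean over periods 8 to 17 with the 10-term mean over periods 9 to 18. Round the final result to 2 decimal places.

128.05

Sum over 8–17: 94 + 90 + 165 + 113 + 137 + 167 + 224 + 137 + 65 + 126 = 1318
Sum over 9–18: 90 + 165 + 113 + 137 + 167 + 224 + 137 + 65 + 126 + 19 = 1243
CMA at t=13 = (1318 + 1243) / (2·10) = 2561 / 20 = 128.05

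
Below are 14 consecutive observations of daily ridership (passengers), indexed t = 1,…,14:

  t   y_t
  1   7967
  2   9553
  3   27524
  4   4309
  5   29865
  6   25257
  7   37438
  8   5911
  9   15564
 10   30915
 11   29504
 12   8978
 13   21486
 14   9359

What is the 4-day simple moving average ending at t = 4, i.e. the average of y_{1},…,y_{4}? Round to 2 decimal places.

Sum of periods 1–4: 7967 + 9553 + 27524 + 4309 = 49353
Divide by 4: 49353 / 4 = 12338.25

12338.25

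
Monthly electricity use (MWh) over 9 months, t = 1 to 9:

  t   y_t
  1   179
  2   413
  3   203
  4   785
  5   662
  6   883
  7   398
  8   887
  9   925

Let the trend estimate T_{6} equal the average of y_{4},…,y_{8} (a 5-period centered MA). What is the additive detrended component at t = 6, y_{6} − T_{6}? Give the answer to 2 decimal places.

Trend T_6 = (785 + 662 + 883 + 398 + 887) / 5 = 3615/5 = 723.0000
Detrended value: 883 − 723.0000 = 160.00

160.00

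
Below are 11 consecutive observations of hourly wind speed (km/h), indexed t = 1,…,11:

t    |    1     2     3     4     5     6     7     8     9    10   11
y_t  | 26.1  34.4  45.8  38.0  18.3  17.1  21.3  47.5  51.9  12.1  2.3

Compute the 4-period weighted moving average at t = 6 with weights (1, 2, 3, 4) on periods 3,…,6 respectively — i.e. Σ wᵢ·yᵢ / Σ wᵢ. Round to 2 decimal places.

Weighted sum: 1·45.8 + 2·38.0 + 3·18.3 + 4·17.1 = 45.8 + 76.0 + 54.9 + 68.4 = 245.1
Weight total: 1 + 2 + 3 + 4 = 10
WMA = 245.1 / 10 = 24.51

24.51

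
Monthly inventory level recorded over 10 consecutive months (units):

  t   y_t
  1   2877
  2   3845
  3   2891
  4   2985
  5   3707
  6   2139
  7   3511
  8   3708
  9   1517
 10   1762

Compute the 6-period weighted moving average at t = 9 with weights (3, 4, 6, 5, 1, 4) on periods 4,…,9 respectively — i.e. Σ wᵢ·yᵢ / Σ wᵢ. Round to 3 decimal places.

2780.348

Weighted sum: 3·2985 + 4·3707 + 6·2139 + 5·3511 + 1·3708 + 4·1517 = 8955 + 14828 + 12834 + 17555 + 3708 + 6068 = 63948
Weight total: 3 + 4 + 6 + 5 + 1 + 4 = 23
WMA = 63948 / 23 = 2780.348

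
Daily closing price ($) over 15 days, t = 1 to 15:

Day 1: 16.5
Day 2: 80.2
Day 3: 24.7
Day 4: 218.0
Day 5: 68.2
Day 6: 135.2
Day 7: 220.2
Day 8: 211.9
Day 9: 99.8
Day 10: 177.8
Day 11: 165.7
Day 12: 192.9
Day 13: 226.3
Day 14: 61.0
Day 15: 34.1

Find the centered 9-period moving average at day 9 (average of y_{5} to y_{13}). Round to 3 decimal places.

166.444

Sum of periods 5–13: 68.2 + 135.2 + 220.2 + 211.9 + 99.8 + 177.8 + 165.7 + 192.9 + 226.3 = 1498.0
Divide by 9: 1498.0 / 9 = 166.444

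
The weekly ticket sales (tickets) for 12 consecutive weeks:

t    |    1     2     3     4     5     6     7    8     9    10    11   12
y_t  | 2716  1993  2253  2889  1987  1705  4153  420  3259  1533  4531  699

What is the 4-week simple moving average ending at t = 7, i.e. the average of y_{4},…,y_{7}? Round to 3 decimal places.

2683.500

Sum of periods 4–7: 2889 + 1987 + 1705 + 4153 = 10734
Divide by 4: 10734 / 4 = 2683.500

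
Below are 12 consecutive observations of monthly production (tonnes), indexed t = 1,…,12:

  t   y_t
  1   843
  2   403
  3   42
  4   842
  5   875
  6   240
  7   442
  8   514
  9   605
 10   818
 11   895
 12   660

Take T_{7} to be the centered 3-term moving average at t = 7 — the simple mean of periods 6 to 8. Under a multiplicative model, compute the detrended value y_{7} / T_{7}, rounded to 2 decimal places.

Trend T_7 = (240 + 442 + 514) / 3 = 1196/3 = 398.6667
Ratio to trend: 442 / 398.6667 = 1.11

1.11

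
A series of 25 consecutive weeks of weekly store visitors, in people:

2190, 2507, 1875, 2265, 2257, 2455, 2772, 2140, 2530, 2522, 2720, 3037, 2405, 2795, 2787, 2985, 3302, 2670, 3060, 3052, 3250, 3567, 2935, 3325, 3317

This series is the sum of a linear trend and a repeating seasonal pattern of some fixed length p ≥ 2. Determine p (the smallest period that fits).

5

First differences y_{t+1} − y_t: 317, -632, 390, -8, 198, 317, -632, 390, -8, 198, 317, -632, …
The difference pattern repeats every 5 terms and not for any smaller step, so p = 5.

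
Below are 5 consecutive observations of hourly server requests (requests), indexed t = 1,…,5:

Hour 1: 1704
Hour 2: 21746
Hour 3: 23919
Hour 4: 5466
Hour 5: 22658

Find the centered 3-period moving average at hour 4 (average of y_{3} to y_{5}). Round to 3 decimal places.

17347.667

Sum of periods 3–5: 23919 + 5466 + 22658 = 52043
Divide by 3: 52043 / 3 = 17347.667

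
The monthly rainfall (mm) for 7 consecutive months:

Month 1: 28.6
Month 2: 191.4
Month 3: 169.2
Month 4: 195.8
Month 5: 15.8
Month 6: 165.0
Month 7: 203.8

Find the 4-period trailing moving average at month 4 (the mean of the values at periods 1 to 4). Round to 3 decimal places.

Sum of periods 1–4: 28.6 + 191.4 + 169.2 + 195.8 = 585.0
Divide by 4: 585.0 / 4 = 146.250

146.250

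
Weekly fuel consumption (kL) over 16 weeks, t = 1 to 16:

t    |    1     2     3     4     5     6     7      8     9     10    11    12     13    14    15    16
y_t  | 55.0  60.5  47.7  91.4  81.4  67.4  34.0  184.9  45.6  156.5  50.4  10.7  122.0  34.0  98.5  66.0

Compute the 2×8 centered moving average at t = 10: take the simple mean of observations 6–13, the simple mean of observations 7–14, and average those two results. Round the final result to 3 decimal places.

Sum over 6–13: 67.4 + 34.0 + 184.9 + 45.6 + 156.5 + 50.4 + 10.7 + 122.0 = 671.5
Sum over 7–14: 34.0 + 184.9 + 45.6 + 156.5 + 50.4 + 10.7 + 122.0 + 34.0 = 638.1
CMA at t=10 = (671.5 + 638.1) / (2·8) = 1309.6 / 16 = 81.850

81.850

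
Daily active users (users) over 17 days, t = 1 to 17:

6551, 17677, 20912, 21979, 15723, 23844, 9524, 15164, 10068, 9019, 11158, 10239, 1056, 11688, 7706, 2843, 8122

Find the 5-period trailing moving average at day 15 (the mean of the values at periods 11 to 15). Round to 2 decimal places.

8369.40

Sum of periods 11–15: 11158 + 10239 + 1056 + 11688 + 7706 = 41847
Divide by 5: 41847 / 5 = 8369.40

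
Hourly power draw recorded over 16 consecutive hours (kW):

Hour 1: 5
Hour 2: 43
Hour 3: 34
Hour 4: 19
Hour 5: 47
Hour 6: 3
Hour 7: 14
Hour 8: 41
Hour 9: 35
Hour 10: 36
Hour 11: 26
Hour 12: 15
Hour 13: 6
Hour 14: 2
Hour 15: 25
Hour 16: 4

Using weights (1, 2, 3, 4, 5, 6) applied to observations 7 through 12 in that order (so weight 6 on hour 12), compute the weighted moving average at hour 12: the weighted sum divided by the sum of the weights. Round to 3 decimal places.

Weighted sum: 1·14 + 2·41 + 3·35 + 4·36 + 5·26 + 6·15 = 14 + 82 + 105 + 144 + 130 + 90 = 565
Weight total: 1 + 2 + 3 + 4 + 5 + 6 = 21
WMA = 565 / 21 = 26.905

26.905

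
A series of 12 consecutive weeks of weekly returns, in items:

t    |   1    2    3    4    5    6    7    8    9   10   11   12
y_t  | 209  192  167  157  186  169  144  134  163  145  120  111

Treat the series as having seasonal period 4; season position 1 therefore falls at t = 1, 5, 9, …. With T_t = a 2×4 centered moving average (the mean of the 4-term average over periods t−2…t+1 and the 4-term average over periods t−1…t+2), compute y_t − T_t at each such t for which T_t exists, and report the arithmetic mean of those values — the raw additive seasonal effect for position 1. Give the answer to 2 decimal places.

Season position 1 occurs at t = 5, 9 (where T_t is defined).
t=5: T_5 = 166.8750; y_5 − T_5 = 186 − 166.8750 = 19.1250
t=9: T_9 = 143.5000; y_9 − T_9 = 163 − 143.5000 = 19.5000
Mean deviation: (19.1250 + 19.5000) / 2 = 19.31

19.31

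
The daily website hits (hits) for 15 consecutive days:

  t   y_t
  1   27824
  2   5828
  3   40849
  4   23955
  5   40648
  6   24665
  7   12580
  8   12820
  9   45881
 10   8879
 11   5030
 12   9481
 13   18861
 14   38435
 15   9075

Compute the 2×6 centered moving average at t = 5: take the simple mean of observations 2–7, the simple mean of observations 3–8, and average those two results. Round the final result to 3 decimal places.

25336.833

Sum over 2–7: 5828 + 40849 + 23955 + 40648 + 24665 + 12580 = 148525
Sum over 3–8: 40849 + 23955 + 40648 + 24665 + 12580 + 12820 = 155517
CMA at t=5 = (148525 + 155517) / (2·6) = 304042 / 12 = 25336.833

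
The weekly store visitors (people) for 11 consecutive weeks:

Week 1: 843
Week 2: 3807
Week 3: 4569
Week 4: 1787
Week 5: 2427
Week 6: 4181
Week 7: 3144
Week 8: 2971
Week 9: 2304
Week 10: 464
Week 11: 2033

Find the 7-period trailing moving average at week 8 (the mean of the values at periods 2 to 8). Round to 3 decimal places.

3269.429

Sum of periods 2–8: 3807 + 4569 + 1787 + 2427 + 4181 + 3144 + 2971 = 22886
Divide by 7: 22886 / 7 = 3269.429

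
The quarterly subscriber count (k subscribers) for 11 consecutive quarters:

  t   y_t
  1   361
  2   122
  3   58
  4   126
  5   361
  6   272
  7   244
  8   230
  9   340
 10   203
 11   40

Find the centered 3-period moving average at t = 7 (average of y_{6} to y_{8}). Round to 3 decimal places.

Sum of periods 6–8: 272 + 244 + 230 = 746
Divide by 3: 746 / 3 = 248.667

248.667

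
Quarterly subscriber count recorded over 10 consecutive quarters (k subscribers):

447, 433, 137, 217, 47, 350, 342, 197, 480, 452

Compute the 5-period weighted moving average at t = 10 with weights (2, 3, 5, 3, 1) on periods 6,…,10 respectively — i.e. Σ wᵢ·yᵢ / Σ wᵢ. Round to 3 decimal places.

328.786

Weighted sum: 2·350 + 3·342 + 5·197 + 3·480 + 1·452 = 700 + 1026 + 985 + 1440 + 452 = 4603
Weight total: 2 + 3 + 5 + 3 + 1 = 14
WMA = 4603 / 14 = 328.786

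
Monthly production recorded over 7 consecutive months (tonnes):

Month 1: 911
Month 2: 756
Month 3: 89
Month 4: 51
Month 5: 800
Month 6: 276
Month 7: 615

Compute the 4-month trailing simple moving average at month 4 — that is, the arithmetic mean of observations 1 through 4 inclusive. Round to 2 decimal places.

451.75

Sum of periods 1–4: 911 + 756 + 89 + 51 = 1807
Divide by 4: 1807 / 4 = 451.75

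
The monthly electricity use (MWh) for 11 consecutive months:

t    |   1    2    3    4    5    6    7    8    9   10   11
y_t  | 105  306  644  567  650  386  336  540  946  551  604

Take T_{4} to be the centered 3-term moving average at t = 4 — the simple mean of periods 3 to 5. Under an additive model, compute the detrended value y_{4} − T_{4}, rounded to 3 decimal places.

Trend T_4 = (644 + 567 + 650) / 3 = 1861/3 = 620.33333
Detrended value: 567 − 620.33333 = -53.333

-53.333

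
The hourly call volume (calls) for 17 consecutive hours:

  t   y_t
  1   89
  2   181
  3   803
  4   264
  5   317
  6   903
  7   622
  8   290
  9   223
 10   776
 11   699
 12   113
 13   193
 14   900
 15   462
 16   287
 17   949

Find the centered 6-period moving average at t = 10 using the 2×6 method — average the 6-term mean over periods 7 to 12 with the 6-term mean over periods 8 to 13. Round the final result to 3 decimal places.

418.083

Sum over 7–12: 622 + 290 + 223 + 776 + 699 + 113 = 2723
Sum over 8–13: 290 + 223 + 776 + 699 + 113 + 193 = 2294
CMA at t=10 = (2723 + 2294) / (2·6) = 5017 / 12 = 418.083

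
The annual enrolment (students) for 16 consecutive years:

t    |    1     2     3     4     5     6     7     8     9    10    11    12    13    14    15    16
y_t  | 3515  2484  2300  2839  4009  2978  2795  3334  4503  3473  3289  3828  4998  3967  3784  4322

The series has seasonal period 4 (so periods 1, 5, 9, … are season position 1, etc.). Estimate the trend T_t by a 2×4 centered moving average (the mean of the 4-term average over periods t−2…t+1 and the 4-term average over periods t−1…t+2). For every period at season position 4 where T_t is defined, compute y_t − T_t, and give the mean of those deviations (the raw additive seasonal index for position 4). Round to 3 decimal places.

Season position 4 occurs at t = 4, 8, 12 (where T_t is defined).
t=4: T_4 = 2969.75000; y_4 − T_4 = 2839 − 2969.75000 = -130.75000
t=8: T_8 = 3464.37500; y_8 − T_8 = 3334 − 3464.37500 = -130.37500
t=12: T_12 = 3958.75000; y_12 − T_12 = 3828 − 3958.75000 = -130.75000
Mean deviation: (-130.75000 + -130.37500 + -130.75000) / 3 = -130.625

-130.625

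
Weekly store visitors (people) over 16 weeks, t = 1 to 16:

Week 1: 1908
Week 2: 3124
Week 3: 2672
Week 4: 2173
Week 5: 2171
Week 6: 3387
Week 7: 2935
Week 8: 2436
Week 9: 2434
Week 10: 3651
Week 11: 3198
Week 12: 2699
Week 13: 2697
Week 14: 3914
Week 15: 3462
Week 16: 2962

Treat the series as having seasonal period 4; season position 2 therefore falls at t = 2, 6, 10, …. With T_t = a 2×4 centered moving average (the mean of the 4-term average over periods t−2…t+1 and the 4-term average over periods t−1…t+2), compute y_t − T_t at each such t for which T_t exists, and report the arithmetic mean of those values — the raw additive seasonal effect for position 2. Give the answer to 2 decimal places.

Season position 2 occurs at t = 6, 10, 14 (where T_t is defined).
t=6: T_6 = 2699.3750; y_6 − T_6 = 3387 − 2699.3750 = 687.6250
t=10: T_10 = 2962.6250; y_10 − T_10 = 3651 − 2962.6250 = 688.3750
t=14: T_14 = 3225.8750; y_14 − T_14 = 3914 − 3225.8750 = 688.1250
Mean deviation: (687.6250 + 688.3750 + 688.1250) / 3 = 688.04

688.04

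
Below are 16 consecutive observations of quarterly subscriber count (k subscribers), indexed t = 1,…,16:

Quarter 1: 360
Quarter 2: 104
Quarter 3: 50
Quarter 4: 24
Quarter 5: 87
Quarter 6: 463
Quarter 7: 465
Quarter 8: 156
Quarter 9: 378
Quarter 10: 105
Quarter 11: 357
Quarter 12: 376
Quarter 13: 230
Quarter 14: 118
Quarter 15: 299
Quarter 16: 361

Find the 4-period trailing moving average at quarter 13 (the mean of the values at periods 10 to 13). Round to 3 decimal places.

267.000

Sum of periods 10–13: 105 + 357 + 376 + 230 = 1068
Divide by 4: 1068 / 4 = 267.000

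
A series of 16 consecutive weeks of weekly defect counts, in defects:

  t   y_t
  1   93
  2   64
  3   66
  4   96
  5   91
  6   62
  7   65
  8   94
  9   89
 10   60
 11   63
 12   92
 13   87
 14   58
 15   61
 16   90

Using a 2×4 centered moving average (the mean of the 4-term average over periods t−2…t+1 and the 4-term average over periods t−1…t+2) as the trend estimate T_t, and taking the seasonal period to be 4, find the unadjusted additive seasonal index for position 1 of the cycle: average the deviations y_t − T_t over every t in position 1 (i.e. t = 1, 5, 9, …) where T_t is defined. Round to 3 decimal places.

Season position 1 occurs at t = 5, 9, 13 (where T_t is defined).
t=5: T_5 = 78.62500; y_5 − T_5 = 91 − 78.62500 = 12.37500
t=9: T_9 = 76.75000; y_9 − T_9 = 89 − 76.75000 = 12.25000
t=13: T_13 = 74.75000; y_13 − T_13 = 87 − 74.75000 = 12.25000
Mean deviation: (12.37500 + 12.25000 + 12.25000) / 3 = 12.292

12.292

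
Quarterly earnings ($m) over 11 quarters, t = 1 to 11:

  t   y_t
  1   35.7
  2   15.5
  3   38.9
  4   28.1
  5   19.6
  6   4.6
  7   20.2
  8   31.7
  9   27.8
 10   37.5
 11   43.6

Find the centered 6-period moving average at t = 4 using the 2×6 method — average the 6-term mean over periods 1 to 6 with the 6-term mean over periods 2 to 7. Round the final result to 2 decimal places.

Sum over 1–6: 35.7 + 15.5 + 38.9 + 28.1 + 19.6 + 4.6 = 142.4
Sum over 2–7: 15.5 + 38.9 + 28.1 + 19.6 + 4.6 + 20.2 = 126.9
CMA at t=4 = (142.4 + 126.9) / (2·6) = 269.3 / 12 = 22.44

22.44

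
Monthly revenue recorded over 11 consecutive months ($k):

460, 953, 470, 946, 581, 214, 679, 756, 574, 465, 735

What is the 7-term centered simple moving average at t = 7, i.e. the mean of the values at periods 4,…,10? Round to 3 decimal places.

Sum of periods 4–10: 946 + 581 + 214 + 679 + 756 + 574 + 465 = 4215
Divide by 7: 4215 / 7 = 602.143

602.143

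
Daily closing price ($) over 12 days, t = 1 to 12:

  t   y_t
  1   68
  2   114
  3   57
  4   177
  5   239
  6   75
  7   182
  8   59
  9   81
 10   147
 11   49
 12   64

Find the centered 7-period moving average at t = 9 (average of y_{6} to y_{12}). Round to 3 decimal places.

93.857

Sum of periods 6–12: 75 + 182 + 59 + 81 + 147 + 49 + 64 = 657
Divide by 7: 657 / 7 = 93.857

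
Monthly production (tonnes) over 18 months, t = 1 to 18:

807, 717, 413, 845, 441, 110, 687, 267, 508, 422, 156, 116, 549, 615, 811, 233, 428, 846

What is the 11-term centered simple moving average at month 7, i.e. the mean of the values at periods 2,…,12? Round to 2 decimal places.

Sum of periods 2–12: 717 + 413 + 845 + 441 + 110 + 687 + 267 + 508 + 422 + 156 + 116 = 4682
Divide by 11: 4682 / 11 = 425.64

425.64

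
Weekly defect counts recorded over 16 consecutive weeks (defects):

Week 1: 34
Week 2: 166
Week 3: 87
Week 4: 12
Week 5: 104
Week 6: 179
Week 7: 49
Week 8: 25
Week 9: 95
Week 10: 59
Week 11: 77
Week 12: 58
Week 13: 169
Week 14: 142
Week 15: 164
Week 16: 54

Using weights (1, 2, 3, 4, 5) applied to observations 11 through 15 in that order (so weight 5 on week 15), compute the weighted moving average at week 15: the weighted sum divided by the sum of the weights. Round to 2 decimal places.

139.20

Weighted sum: 1·77 + 2·58 + 3·169 + 4·142 + 5·164 = 77 + 116 + 507 + 568 + 820 = 2088
Weight total: 1 + 2 + 3 + 4 + 5 = 15
WMA = 2088 / 15 = 139.20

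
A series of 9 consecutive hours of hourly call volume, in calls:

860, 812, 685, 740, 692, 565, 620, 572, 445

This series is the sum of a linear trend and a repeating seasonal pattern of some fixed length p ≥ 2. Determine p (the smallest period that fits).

First differences y_{t+1} − y_t: -48, -127, 55, -48, -127, 55, -48, -127, …
The difference pattern repeats every 3 terms and not for any smaller step, so p = 3.

3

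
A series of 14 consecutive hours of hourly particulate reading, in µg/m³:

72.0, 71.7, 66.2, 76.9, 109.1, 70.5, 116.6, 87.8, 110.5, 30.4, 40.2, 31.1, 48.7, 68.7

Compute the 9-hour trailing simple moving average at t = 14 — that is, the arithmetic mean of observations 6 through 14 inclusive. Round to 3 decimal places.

Sum of periods 6–14: 70.5 + 116.6 + 87.8 + 110.5 + 30.4 + 40.2 + 31.1 + 48.7 + 68.7 = 604.5
Divide by 9: 604.5 / 9 = 67.167

67.167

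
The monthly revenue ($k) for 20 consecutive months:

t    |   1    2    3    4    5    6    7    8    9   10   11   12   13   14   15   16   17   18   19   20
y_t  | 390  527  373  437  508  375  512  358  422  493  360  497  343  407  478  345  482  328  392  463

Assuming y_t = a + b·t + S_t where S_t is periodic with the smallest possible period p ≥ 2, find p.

5

First differences y_{t+1} − y_t: 137, -154, 64, 71, -133, 137, -154, 64, 71, -133, 137, -154, …
The difference pattern repeats every 5 terms and not for any smaller step, so p = 5.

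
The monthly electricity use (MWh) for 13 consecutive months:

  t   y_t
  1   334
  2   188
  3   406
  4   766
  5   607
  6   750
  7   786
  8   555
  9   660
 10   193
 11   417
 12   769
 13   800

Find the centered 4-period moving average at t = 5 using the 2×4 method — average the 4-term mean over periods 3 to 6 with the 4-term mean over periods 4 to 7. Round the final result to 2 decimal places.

Sum over 3–6: 406 + 766 + 607 + 750 = 2529
Sum over 4–7: 766 + 607 + 750 + 786 = 2909
CMA at t=5 = (2529 + 2909) / (2·4) = 5438 / 8 = 679.75

679.75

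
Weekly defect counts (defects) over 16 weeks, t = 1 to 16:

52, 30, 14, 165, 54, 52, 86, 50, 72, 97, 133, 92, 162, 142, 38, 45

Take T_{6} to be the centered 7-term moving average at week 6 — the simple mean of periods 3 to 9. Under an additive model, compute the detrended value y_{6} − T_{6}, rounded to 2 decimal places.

-18.43

Trend T_6 = (14 + 165 + 54 + 52 + 86 + 50 + 72) / 7 = 493/7 = 70.4286
Detrended value: 52 − 70.4286 = -18.43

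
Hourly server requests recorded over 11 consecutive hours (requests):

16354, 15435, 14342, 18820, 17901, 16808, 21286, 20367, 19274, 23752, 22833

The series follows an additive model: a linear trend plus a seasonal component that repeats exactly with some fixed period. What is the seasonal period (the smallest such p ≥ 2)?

First differences y_{t+1} − y_t: -919, -1093, 4478, -919, -1093, 4478, -919, -1093, …
The difference pattern repeats every 3 terms and not for any smaller step, so p = 3.

3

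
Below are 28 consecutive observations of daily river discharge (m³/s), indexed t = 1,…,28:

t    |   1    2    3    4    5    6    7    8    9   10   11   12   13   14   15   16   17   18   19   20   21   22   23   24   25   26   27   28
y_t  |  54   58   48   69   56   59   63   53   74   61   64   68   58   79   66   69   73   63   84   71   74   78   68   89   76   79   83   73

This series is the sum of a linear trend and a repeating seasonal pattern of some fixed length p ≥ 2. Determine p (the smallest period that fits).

5

First differences y_{t+1} − y_t: 4, -10, 21, -13, 3, 4, -10, 21, -13, 3, 4, -10, …
The difference pattern repeats every 5 terms and not for any smaller step, so p = 5.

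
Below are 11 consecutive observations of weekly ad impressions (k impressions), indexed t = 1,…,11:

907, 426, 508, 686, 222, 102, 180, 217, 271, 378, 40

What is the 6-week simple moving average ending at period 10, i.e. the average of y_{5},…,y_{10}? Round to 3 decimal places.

Sum of periods 5–10: 222 + 102 + 180 + 217 + 271 + 378 = 1370
Divide by 6: 1370 / 6 = 228.333

228.333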